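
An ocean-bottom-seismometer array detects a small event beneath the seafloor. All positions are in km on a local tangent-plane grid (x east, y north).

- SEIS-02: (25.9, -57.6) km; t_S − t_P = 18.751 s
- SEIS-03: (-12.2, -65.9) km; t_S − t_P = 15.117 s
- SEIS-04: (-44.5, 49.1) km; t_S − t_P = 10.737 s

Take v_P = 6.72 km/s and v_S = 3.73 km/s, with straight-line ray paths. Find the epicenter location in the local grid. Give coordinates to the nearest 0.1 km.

Distance from S−P lag: d = Δt · v_P v_S / (v_P − v_S) = Δt · (6.72·3.73)/(6.72−3.73) ≈ 8.3831·Δt.
So d_SEIS-02 = 157.19, d_SEIS-03 = 126.73, d_SEIS-04 = 90.01 km.
Circle about each station: (x − 25.9)² + (y + 57.6)² = 157.19²; (x + 12.2)² + (y + 65.9)² = 126.73²; (x + 44.5)² + (y − 49.1)² = 90.01².
Subtracting the SEIS-02 equation from the SEIS-03 and SEIS-04 equations removes the quadratic terms:
-76.2 x − 16.6 y = 9151.28
-140.8 x + 213.4 y = 17009.39
Solving the 2×2 system: x ≈ -120.2, y ≈ 0.4 km.

x ≈ -120.2 km, y ≈ 0.4 km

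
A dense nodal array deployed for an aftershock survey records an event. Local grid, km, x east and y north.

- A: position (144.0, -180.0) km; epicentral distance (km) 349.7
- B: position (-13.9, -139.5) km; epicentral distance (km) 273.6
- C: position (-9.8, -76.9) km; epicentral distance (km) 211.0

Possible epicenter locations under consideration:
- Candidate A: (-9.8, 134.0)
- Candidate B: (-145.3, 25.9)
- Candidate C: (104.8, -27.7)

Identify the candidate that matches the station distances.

For each candidate, compare |candidate − station| to the reported distance:
Candidate A: residuals A 0.1, B 0.1, C 0.1 → max 0.1 km
Candidate B: residuals A 5.4, B 62.4, C 40.9 → max 62.4 km
Candidate C: residuals A 192.4, B 110.5, C 86.3 → max 192.4 km
Only Candidate A has all residuals ≈ 0.

Candidate A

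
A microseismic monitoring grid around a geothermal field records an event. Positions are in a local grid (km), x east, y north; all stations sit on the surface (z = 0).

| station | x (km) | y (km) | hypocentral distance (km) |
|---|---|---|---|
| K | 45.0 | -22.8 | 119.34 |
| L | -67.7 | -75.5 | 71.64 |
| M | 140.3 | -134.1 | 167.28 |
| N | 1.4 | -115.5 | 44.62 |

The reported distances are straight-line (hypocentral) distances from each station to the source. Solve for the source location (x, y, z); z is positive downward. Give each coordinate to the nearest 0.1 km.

(-21.3, -114.3, 38.4)

Each station gives a sphere (x−x_i)² + (y−y_i)² + z² = d_i² (stations at z=0).
Subtracting the K sphere from L and M: z² cancels, leaving linear equations in x and y:
-225.4 x − 105.4 y = 16848.45
190.6 x − 222.6 y = 21381.50
Solving: x ≈ -21.304, y ≈ -114.294 km (keep extra digits for the depth step; rounded: -21.3, -114.3).
Then from the K sphere: z² = 119.34² − (x − 45.0)² − (y + 22.8)² with x = -21.304, y = -114.294, so z ≈ 38.401 ≈ 38.4 km.
Check against N (with the unrounded solution): distance 44.63 ≈ 44.62 km. ✓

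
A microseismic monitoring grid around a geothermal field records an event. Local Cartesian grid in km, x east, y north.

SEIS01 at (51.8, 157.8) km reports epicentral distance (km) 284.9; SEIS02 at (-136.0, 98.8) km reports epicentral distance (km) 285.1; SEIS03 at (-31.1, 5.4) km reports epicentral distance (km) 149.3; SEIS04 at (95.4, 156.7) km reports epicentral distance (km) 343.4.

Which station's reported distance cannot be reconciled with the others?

Solve using three stations at a time. Using SEIS01, SEIS02, SEIS03 (subtract circle equations pairwise → linear system) gives (x, y) ≈ (38.3, -126.8).
Distances from that point to each station vs reported:
  SEIS01: calculated 284.9 vs reported 284.9 → residual 0.0 km
  SEIS02: calculated 285.1 vs reported 285.1 → residual 0.0 km
  SEIS03: calculated 149.3 vs reported 149.3 → residual 0.0 km
  SEIS04: calculated 289.2 vs reported 343.4 → residual 54.2 km
SEIS01, SEIS02, SEIS03 are mutually consistent (residuals ≈ 0); SEIS04 is off by 54.2 km.

SEIS04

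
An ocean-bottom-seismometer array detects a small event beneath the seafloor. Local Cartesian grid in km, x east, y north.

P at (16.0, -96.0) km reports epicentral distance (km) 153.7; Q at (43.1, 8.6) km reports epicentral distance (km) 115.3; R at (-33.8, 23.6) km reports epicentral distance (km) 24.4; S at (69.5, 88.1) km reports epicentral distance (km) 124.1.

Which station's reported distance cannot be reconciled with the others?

Q

Solve using three stations at a time. Using P, R, S (subtract circle equations pairwise → linear system) gives (x, y) ≈ (-46.6, 44.4).
Distances from that point to each station vs reported:
  P: calculated 153.7 vs reported 153.7 → residual 0.0 km
  Q: calculated 96.6 vs reported 115.3 → residual 18.7 km
  R: calculated 24.4 vs reported 24.4 → residual 0.0 km
  S: calculated 124.1 vs reported 124.1 → residual 0.0 km
P, R, S are mutually consistent (residuals ≈ 0); Q is off by 18.7 km.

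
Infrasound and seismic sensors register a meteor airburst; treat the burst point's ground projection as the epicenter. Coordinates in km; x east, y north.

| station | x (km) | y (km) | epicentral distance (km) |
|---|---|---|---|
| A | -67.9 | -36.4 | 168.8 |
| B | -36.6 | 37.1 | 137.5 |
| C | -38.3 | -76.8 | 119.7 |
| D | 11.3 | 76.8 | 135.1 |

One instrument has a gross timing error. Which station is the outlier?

A

Solve using three stations at a time. Using B, C, D (subtract circle equations pairwise → linear system) gives (x, y) ≈ (75.9, -41.6).
Distances from that point to each station vs reported:
  A: calculated 143.9 vs reported 168.8 → residual 24.9 km
  B: calculated 137.3 vs reported 137.5 → residual 0.2 km
  C: calculated 119.5 vs reported 119.7 → residual 0.2 km
  D: calculated 134.9 vs reported 135.1 → residual 0.2 km
B, C, D are mutually consistent (residuals ≈ 0); A is off by 24.9 km.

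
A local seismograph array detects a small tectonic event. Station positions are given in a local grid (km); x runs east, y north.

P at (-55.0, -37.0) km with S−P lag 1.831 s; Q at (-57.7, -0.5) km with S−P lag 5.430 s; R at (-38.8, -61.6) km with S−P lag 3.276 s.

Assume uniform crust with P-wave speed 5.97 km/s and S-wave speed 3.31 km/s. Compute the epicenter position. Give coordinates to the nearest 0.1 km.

Distance from S−P lag: d = Δt · v_P v_S / (v_P − v_S) = Δt · (5.97·3.31)/(5.97−3.31) ≈ 7.4288·Δt.
So d_P = 13.60, d_Q = 40.34, d_R = 24.34 km.
Circle about each station: (x + 55.0)² + (y + 37.0)² = 13.60²; (x + 57.7)² + (y + 0.5)² = 40.34²; (x + 38.8)² + (y + 61.6)² = 24.34².
Subtracting pairs of circle equations eliminates x²+y² and gives linear equations (the radical axes):
-5.4 x + 73.0 y = -2506.82
32.4 x − 49.2 y = 498.52
Solving the 2×2 system: x ≈ -41.4, y ≈ -37.4 km.
Check against P (with the unrounded x, y): √((x + 55.0)²+(y + 37.0)²) = 13.60 ≈ 13.60 km. ✓

(-41.4, -37.4)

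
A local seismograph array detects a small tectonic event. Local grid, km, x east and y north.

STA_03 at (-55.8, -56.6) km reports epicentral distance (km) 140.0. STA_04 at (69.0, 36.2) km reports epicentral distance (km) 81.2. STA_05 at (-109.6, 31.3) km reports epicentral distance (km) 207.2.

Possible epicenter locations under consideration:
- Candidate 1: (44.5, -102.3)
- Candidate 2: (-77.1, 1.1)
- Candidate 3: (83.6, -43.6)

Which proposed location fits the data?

For each candidate, compare |candidate − station| to the reported distance:
Candidate 1: residuals STA_03 29.8, STA_04 59.5, STA_05 3.2 → max 59.5 km
Candidate 2: residuals STA_03 78.5, STA_04 69.1, STA_05 162.8 → max 162.8 km
Candidate 3: residuals STA_03 0.0, STA_04 0.1, STA_05 0.0 → max 0.1 km
Only Candidate 3 has all residuals ≈ 0.

Candidate 3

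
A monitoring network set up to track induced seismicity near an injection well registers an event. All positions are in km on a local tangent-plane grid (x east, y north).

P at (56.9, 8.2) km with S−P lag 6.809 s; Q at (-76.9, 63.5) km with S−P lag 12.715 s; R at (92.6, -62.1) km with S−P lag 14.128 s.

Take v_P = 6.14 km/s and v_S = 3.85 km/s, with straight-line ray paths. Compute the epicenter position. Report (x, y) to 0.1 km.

Distance from S−P lag: d = Δt · v_P v_S / (v_P − v_S) = Δt · (6.14·3.85)/(6.14−3.85) ≈ 10.3227·Δt.
So d_P = 70.29, d_Q = 131.25, d_R = 145.84 km.
Circle about each station: (x − 56.9)² + (y − 8.2)² = 70.29²; (x + 76.9)² + (y − 63.5)² = 131.25²; (x − 92.6)² + (y + 62.1)² = 145.84².
Subtracting the P equation from the Q and R equations removes the quadratic terms:
-267.6 x + 110.6 y = -5644.87
71.4 x − 140.6 y = -7202.30
Solving the 2×2 system: x ≈ 53.5, y ≈ 78.4 km.
Check against P (with the unrounded x, y): √((x − 56.9)²+(y − 8.2)²) = 70.27 ≈ 70.29 km. ✓

(53.5, 78.4)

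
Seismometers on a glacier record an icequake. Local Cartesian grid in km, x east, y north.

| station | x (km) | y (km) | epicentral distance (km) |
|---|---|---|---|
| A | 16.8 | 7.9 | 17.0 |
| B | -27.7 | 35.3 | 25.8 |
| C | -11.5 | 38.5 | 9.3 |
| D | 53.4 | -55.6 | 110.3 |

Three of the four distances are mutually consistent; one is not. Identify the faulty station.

Solve using three stations at a time. Using B, C, D (subtract circle equations pairwise → linear system) gives (x, y) ≈ (-2.3, 39.6).
Distances from that point to each station vs reported:
  A: calculated 37.0 vs reported 17.0 → residual 20.0 km
  B: calculated 25.8 vs reported 25.8 → residual 0.0 km
  C: calculated 9.3 vs reported 9.3 → residual 0.0 km
  D: calculated 110.3 vs reported 110.3 → residual 0.0 km
B, C, D are mutually consistent (residuals ≈ 0); A is off by 20.0 km.

A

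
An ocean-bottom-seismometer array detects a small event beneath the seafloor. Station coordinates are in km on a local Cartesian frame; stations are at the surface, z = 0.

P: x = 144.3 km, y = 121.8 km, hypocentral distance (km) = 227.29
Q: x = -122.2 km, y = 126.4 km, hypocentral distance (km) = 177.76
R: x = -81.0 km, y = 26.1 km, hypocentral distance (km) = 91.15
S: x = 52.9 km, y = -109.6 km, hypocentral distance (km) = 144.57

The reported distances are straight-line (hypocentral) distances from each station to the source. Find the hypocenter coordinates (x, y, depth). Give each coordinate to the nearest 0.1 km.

x ≈ -28.9 km, y ≈ -10.0 km, depth ≈ 65.5 km

Each station gives a sphere (x−x_i)² + (y−y_i)² + z² = d_i² (stations at z=0).
Subtracting the P sphere from Q and R: z² cancels, leaving linear equations in x and y:
-533.0 x + 9.2 y = 15314.20
-450.6 x − 191.4 y = 14936.90
Solving: x ≈ -28.905, y ≈ -9.992 km (keep extra digits for the depth step; rounded: -28.9, -10.0).
Then from the P sphere: z² = 227.29² − (x − 144.3)² − (y − 121.8)² with x = -28.905, y = -9.992, so z ≈ 65.511 ≈ 65.5 km.
Check against S (with the unrounded solution): distance 144.59 ≈ 144.57 km. ✓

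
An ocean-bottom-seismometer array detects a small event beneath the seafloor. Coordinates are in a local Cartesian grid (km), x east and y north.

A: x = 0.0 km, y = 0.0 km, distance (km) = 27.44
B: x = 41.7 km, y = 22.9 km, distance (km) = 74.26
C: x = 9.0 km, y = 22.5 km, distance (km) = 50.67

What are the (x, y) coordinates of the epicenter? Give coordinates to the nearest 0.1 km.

Circle about each station: x² + y² = 27.44²; (x − 41.7)² + (y − 22.9)² = 74.26²; (x − 9.0)² + (y − 22.5)² = 50.67².
Subtracting the A equation from the B and C equations removes the quadratic terms:
83.4 x + 45.8 y = -2498.29
18.0 x + 45.0 y = -1227.25
Solving the 2×2 system: x ≈ -19.2, y ≈ -19.6 km.
Check against A (with the unrounded x, y): √(x²+y²) = 27.43 ≈ 27.44 km. ✓

-19.2 km east, -19.6 km north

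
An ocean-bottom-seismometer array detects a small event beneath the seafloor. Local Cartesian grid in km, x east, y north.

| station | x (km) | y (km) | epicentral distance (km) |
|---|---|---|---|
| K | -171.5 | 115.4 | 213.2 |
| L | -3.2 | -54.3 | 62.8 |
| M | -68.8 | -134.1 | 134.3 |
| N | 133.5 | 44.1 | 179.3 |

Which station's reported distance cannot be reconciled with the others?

Solve using three stations at a time. Using L, M, N (subtract circle equations pairwise → linear system) gives (x, y) ≈ (-39.5, -3.0).
Distances from that point to each station vs reported:
  K: calculated 177.3 vs reported 213.2 → residual 35.9 km
  L: calculated 62.8 vs reported 62.8 → residual 0.0 km
  M: calculated 134.3 vs reported 134.3 → residual 0.0 km
  N: calculated 179.3 vs reported 179.3 → residual 0.0 km
L, M, N are mutually consistent (residuals ≈ 0); K is off by 35.9 km.

K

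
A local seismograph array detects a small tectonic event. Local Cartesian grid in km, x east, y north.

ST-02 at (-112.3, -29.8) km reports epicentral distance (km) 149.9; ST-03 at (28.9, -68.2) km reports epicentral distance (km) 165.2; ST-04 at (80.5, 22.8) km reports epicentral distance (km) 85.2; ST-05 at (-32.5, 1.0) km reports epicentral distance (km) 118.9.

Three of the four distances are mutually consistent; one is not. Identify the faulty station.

ST-02

Solve using three stations at a time. Using ST-03, ST-04, ST-05 (subtract circle equations pairwise → linear system) gives (x, y) ≈ (38.1, 96.8).
Distances from that point to each station vs reported:
  ST-02: calculated 196.6 vs reported 149.9 → residual 46.7 km
  ST-03: calculated 165.3 vs reported 165.2 → residual 0.1 km
  ST-04: calculated 85.3 vs reported 85.2 → residual 0.1 km
  ST-05: calculated 119.0 vs reported 118.9 → residual 0.1 km
ST-03, ST-04, ST-05 are mutually consistent (residuals ≈ 0); ST-02 is off by 46.7 km.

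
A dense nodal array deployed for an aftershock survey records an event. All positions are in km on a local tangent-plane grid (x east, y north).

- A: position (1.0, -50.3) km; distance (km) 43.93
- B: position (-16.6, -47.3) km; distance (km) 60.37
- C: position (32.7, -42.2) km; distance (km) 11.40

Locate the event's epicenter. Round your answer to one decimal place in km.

Circle about each station: (x − 1.0)² + (y + 50.3)² = 43.93²; (x + 16.6)² + (y + 47.3)² = 60.37²; (x − 32.7)² + (y + 42.2)² = 11.40².
Subtracting pairs of circle equations eliminates x²+y² and gives linear equations (the radical axes):
-35.2 x + 6.0 y = -1732.93
63.4 x + 16.2 y = 2118.92
Solving the 2×2 system: x ≈ 42.9, y ≈ -37.1 km.

(42.9, -37.1)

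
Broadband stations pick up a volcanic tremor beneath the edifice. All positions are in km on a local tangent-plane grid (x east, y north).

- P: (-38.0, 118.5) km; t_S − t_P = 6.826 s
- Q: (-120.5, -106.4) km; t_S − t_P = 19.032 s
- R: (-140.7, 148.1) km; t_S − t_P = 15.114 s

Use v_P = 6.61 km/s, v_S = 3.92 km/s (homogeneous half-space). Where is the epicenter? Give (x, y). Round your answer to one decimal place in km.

(-30.3, 53.2)

Distance from S−P lag: d = Δt · v_P v_S / (v_P − v_S) = Δt · (6.61·3.92)/(6.61−3.92) ≈ 9.6324·Δt.
So d_P = 65.75, d_Q = 183.32, d_R = 145.58 km.
Circle about each station: (x + 38.0)² + (y − 118.5)² = 65.75²; (x + 120.5)² + (y + 106.4)² = 183.32²; (x + 140.7)² + (y − 148.1)² = 145.58².
Subtracting the P equation from the Q and R equations removes the quadratic terms:
-165.0 x − 449.8 y = -18928.20
-205.4 x + 59.2 y = 9373.38
Solving the 2×2 system: x ≈ -30.3, y ≈ 53.2 km.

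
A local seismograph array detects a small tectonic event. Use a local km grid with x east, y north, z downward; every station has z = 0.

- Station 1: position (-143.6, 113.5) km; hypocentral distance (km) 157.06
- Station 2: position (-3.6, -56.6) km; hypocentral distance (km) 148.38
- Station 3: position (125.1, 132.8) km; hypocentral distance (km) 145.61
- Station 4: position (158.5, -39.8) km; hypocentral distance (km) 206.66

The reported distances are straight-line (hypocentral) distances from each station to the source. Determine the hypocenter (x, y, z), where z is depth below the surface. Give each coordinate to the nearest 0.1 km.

Each station gives a sphere (x−x_i)² + (y−y_i)² + z² = d_i² (stations at z=0).
Subtracting the Station 1 sphere from Station 2 and Station 3: z² cancels, leaving linear equations in x and y:
280.0 x − 340.2 y = -27635.47
537.4 x + 38.6 y = 3248.21
Solving: x ≈ 0.198, y ≈ 81.396 km (keep extra digits for the depth step; rounded: 0.2, 81.4).
Then from the Station 1 sphere: z² = 157.06² − (x + 143.6)² − (y − 113.5)² with x = 0.198, y = 81.396, so z ≈ 54.400 ≈ 54.4 km.

(0.2, 81.4, 54.4)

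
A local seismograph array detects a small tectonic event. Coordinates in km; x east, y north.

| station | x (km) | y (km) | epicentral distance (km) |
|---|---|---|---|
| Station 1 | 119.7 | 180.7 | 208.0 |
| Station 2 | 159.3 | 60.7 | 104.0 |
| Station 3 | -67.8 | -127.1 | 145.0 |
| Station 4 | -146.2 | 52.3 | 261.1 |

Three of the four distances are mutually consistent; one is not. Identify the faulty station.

Solve using three stations at a time. Using Station 1, Station 2, Station 4 (subtract circle equations pairwise → linear system) gives (x, y) ≈ (102.7, -26.6).
Distances from that point to each station vs reported:
  Station 1: calculated 208.0 vs reported 208.0 → residual 0.0 km
  Station 2: calculated 104.1 vs reported 104.0 → residual 0.1 km
  Station 3: calculated 197.9 vs reported 145.0 → residual 52.9 km
  Station 4: calculated 261.1 vs reported 261.1 → residual 0.0 km
Station 1, Station 2, Station 4 are mutually consistent (residuals ≈ 0); Station 3 is off by 52.9 km.

Station 3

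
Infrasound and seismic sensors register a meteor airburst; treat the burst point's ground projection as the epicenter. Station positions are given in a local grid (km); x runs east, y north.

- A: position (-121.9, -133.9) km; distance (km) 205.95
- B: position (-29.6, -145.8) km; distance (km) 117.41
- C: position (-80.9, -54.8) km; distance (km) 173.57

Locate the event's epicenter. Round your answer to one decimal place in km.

Circle about each station: (x + 121.9)² + (y + 133.9)² = 205.95²; (x + 29.6)² + (y + 145.8)² = 117.41²; (x + 80.9)² + (y + 54.8)² = 173.57².
Subtracting the A equation from the B and C equations removes the quadratic terms:
184.6 x − 23.8 y = 17975.27
82.0 x + 158.2 y = -10952.11
Solving the 2×2 system: x ≈ 82.9, y ≈ -112.2 km.

82.9 km east, -112.2 km north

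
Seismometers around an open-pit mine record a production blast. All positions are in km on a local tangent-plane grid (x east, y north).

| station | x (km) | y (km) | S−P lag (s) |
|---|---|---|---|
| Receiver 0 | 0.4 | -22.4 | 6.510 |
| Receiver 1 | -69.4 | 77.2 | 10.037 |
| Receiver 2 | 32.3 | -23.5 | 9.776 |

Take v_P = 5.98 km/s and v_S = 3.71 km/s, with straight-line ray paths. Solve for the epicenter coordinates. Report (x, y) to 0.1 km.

Distance from S−P lag: d = Δt · v_P v_S / (v_P − v_S) = Δt · (5.98·3.71)/(5.98−3.71) ≈ 9.7735·Δt.
So d_Receiver 0 = 63.63, d_Receiver 1 = 98.10, d_Receiver 2 = 95.55 km.
Circle about each station: (x − 0.4)² + (y + 22.4)² = 63.63²; (x + 69.4)² + (y − 77.2)² = 98.10²; (x − 32.3)² + (y + 23.5)² = 95.55².
Subtracting pairs of circle equations eliminates x²+y² and gives linear equations (the radical axes):
-139.6 x + 199.2 y = 4699.45
63.8 x − 2.2 y = -3987.41
Solving the 2×2 system: x ≈ -63.2, y ≈ -20.7 km.

x ≈ -63.2 km, y ≈ -20.7 km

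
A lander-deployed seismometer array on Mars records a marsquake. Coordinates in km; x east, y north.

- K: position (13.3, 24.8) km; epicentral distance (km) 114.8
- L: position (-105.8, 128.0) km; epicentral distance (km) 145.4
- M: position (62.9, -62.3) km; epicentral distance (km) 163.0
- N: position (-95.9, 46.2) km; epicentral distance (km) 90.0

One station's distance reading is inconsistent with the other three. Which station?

Solve using three stations at a time. Using K, L, M (subtract circle equations pairwise → linear system) gives (x, y) ≈ (-93.7, -16.9).
Distances from that point to each station vs reported:
  K: calculated 114.9 vs reported 114.8 → residual 0.1 km
  L: calculated 145.4 vs reported 145.4 → residual 0.0 km
  M: calculated 163.0 vs reported 163.0 → residual 0.0 km
  N: calculated 63.2 vs reported 90.0 → residual 26.8 km
K, L, M are mutually consistent (residuals ≈ 0); N is off by 26.8 km.

N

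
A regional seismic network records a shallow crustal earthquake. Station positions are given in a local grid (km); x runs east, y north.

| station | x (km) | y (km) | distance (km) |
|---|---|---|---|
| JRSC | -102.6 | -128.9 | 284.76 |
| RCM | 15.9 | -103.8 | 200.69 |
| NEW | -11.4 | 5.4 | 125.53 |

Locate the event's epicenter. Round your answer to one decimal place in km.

(86.4, 84.1)

Circle about each station: (x + 102.6)² + (y + 128.9)² = 284.76²; (x − 15.9)² + (y + 103.8)² = 200.69²; (x + 11.4)² + (y − 5.4)² = 125.53².
Subtracting the JRSC equation from the RCM and NEW equations removes the quadratic terms:
237.0 x + 50.2 y = 24697.06
182.4 x + 268.6 y = 38347.63
Solving the 2×2 system: x ≈ 86.4, y ≈ 84.1 km.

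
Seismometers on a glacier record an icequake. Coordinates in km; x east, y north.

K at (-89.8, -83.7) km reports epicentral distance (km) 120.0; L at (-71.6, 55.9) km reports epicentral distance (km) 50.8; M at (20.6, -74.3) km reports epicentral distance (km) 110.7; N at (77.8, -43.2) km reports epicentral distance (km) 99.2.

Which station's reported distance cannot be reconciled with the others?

N

Solve using three stations at a time. Using K, L, M (subtract circle equations pairwise → linear system) gives (x, y) ≈ (-33.5, 22.3).
Distances from that point to each station vs reported:
  K: calculated 120.0 vs reported 120.0 → residual 0.0 km
  L: calculated 50.8 vs reported 50.8 → residual 0.0 km
  M: calculated 110.7 vs reported 110.7 → residual 0.0 km
  N: calculated 129.1 vs reported 99.2 → residual 29.9 km
K, L, M are mutually consistent (residuals ≈ 0); N is off by 29.9 km.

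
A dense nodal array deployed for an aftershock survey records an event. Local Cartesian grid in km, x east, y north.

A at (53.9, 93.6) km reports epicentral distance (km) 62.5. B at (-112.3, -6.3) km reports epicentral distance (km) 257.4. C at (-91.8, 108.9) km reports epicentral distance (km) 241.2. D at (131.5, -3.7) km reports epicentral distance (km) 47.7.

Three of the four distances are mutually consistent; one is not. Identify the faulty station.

A

Solve using three stations at a time. Using B, C, D (subtract circle equations pairwise → linear system) gives (x, y) ≈ (140.3, 43.2).
Distances from that point to each station vs reported:
  A: calculated 100.0 vs reported 62.5 → residual 37.5 km
  B: calculated 257.4 vs reported 257.4 → residual 0.0 km
  C: calculated 241.2 vs reported 241.2 → residual 0.0 km
  D: calculated 47.7 vs reported 47.7 → residual 0.0 km
B, C, D are mutually consistent (residuals ≈ 0); A is off by 37.5 km.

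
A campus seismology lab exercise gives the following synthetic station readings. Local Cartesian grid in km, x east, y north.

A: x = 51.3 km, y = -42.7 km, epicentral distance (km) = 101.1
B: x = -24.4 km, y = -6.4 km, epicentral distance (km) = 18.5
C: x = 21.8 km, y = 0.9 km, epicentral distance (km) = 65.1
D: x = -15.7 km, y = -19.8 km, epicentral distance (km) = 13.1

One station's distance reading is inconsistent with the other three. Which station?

D

Solve using three stations at a time. Using A, B, C (subtract circle equations pairwise → linear system) gives (x, y) ≈ (-42.9, -6.1).
Distances from that point to each station vs reported:
  A: calculated 101.1 vs reported 101.1 → residual 0.0 km
  B: calculated 18.5 vs reported 18.5 → residual 0.0 km
  C: calculated 65.1 vs reported 65.1 → residual 0.0 km
  D: calculated 30.5 vs reported 13.1 → residual 17.4 km
A, B, C are mutually consistent (residuals ≈ 0); D is off by 17.4 km.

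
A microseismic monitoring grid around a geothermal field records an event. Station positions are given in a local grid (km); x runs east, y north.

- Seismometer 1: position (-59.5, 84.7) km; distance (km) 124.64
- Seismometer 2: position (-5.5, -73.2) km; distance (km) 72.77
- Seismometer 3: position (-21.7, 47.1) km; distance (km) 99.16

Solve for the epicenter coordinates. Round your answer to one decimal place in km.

(-70.0, -39.5)

Circle about each station: (x + 59.5)² + (y − 84.7)² = 124.64²; (x + 5.5)² + (y + 73.2)² = 72.77²; (x + 21.7)² + (y − 47.1)² = 99.16².
Subtracting pairs of circle equations eliminates x²+y² and gives linear equations (the radical axes):
108.0 x − 315.8 y = 4913.81
75.6 x − 75.2 y = -2322.62
Solving the 2×2 system: x ≈ -70.0, y ≈ -39.5 km.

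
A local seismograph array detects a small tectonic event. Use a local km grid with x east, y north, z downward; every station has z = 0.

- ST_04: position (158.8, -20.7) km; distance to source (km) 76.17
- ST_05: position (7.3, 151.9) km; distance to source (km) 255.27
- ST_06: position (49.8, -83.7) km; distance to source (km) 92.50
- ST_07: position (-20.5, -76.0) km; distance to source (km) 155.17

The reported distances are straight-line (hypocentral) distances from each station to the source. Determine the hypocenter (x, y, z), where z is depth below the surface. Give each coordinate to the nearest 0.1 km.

(126.3, -68.4, 49.7)

Each station gives a sphere (x−x_i)² + (y−y_i)² + z² = d_i² (stations at z=0).
Subtracting the ST_04 sphere from ST_05 and ST_06: z² cancels, leaving linear equations in x and y:
-303.0 x + 345.2 y = -61879.93
-218.0 x − 126.0 y = -18914.58
Solving: x ≈ 126.298, y ≈ -68.400 km (keep extra digits for the depth step; rounded: 126.3, -68.4).
Then from the ST_04 sphere: z² = 76.17² − (x − 158.8)² − (y + 20.7)² with x = 126.298, y = -68.400, so z ≈ 49.701 ≈ 49.7 km.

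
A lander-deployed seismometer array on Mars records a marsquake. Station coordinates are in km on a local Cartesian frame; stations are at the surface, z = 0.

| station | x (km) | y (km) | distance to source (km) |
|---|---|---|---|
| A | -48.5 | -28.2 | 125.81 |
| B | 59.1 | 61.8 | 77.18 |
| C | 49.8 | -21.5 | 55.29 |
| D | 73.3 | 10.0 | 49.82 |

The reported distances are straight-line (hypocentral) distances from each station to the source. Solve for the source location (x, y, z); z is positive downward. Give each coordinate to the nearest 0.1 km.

Each station gives a sphere (x−x_i)² + (y−y_i)² + z² = d_i² (stations at z=0).
Subtracting the A sphere from B and C: z² cancels, leaving linear equations in x and y:
215.2 x + 180.0 y = 14035.96
196.6 x + 13.4 y = 12565.97
Solving: x ≈ 63.801, y ≈ 1.700 km (keep extra digits for the depth step; rounded: 63.8, 1.7).
Then from the A sphere: z² = 125.81² − (x + 48.5)² − (y + 28.2)² with x = 63.801, y = 1.700, so z ≈ 48.194 ≈ 48.2 km.
Check against D (with the unrounded solution): distance 49.82 ≈ 49.82 km. ✓

(63.8, 1.7, 48.2)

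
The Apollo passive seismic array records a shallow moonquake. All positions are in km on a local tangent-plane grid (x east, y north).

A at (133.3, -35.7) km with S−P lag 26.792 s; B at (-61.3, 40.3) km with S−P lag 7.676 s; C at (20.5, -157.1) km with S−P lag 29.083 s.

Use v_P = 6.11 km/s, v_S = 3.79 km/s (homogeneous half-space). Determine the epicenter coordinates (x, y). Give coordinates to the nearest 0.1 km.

-90.1 km east, 111.3 km north

Distance from S−P lag: d = Δt · v_P v_S / (v_P − v_S) = Δt · (6.11·3.79)/(6.11−3.79) ≈ 9.9814·Δt.
So d_A = 267.42, d_B = 76.62, d_C = 290.29 km.
Circle about each station: (x − 133.3)² + (y + 35.7)² = 267.42²; (x + 61.3)² + (y − 40.3)² = 76.62²; (x − 20.5)² + (y + 157.1)² = 290.29².
Subtracting the A equation from the B and C equations removes the quadratic terms:
-389.2 x + 152.0 y = 51981.23
-225.6 x − 242.8 y = -6697.55
Solving the 2×2 system: x ≈ -90.1, y ≈ 111.3 km.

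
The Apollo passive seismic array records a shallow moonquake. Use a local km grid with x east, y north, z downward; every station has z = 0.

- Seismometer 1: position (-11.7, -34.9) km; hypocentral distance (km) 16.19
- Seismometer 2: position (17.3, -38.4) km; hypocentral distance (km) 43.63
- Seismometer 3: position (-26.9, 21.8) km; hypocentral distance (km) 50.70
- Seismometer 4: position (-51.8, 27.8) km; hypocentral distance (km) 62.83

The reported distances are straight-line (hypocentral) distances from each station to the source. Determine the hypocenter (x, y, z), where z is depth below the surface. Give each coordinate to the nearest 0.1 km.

Each station gives a sphere (x−x_i)² + (y−y_i)² + z² = d_i² (stations at z=0).
Subtracting the Seismometer 1 sphere from Seismometer 2 and Seismometer 3: z² cancels, leaving linear equations in x and y:
58.0 x − 7.0 y = -1222.51
-30.4 x + 113.4 y = -2464.42
Solving: x ≈ -24.493, y ≈ -28.298 km (keep extra digits for the depth step; rounded: -24.5, -28.3).
Then from the Seismometer 1 sphere: z² = 16.19² − (x + 11.7)² − (y + 34.9)² with x = -24.493, y = -28.298, so z ≈ 7.407 ≈ 7.4 km.

(-24.5, -28.3, 7.4)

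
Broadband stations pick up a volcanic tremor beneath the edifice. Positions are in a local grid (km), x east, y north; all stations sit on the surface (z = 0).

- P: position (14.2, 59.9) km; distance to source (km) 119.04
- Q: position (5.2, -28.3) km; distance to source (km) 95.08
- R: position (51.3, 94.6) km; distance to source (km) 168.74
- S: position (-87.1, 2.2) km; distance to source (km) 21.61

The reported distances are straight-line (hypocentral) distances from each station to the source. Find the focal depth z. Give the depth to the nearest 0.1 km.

z ≈ 20.6 km

Each station gives a sphere (x−x_i)² + (y−y_i)² + z² = d_i² (stations at z=0).
Subtracting the P sphere from Q and R: z² cancels, leaving linear equations in x and y:
-18.0 x − 176.4 y = 2168.60
74.2 x + 69.4 y = -6511.47
Solving: x ≈ -84.303, y ≈ -3.691 km (keep extra digits for the depth step; rounded: -84.3, -3.7).
Then from the P sphere: z² = 119.04² − (x − 14.2)² − (y − 59.9)² with x = -84.303, y = -3.691, so z ≈ 20.588 ≈ 20.6 km.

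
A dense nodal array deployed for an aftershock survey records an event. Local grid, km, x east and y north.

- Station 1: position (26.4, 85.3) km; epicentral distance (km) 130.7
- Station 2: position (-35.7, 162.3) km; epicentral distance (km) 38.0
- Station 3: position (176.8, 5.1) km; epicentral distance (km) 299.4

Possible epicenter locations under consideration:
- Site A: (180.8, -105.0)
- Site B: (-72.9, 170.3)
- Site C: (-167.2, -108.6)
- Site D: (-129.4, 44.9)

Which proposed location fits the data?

Site B

For each candidate, compare |candidate − station| to the reported distance:
Site A: residuals Station 1 114.4, Station 2 306.0, Station 3 189.2 → max 306.0 km
Site B: residuals Station 1 0.0, Station 2 0.1, Station 3 0.0 → max 0.1 km
Site C: residuals Station 1 143.3, Station 2 263.1, Station 3 62.9 → max 263.1 km
Site D: residuals Station 1 30.3, Station 2 112.2, Station 3 9.4 → max 112.2 km
Only Site B has all residuals ≈ 0.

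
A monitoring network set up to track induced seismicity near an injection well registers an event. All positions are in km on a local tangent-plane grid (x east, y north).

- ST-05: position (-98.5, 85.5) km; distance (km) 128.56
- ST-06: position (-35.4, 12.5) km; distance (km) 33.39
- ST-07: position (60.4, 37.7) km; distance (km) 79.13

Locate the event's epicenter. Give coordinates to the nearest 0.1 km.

Circle about each station: (x + 98.5)² + (y − 85.5)² = 128.56²; (x + 35.4)² + (y − 12.5)² = 33.39²; (x − 60.4)² + (y − 37.7)² = 79.13².
Subtracting the ST-05 equation from the ST-06 and ST-07 equations removes the quadratic terms:
126.2 x − 146.0 y = -190.31
317.8 x − 95.6 y = -1676.93
Solving the 2×2 system: x ≈ -6.6, y ≈ -4.4 km.
Check against ST-05 (with the unrounded x, y): √((x + 98.5)²+(y − 85.5)²) = 128.56 ≈ 128.56 km. ✓

x ≈ -6.6 km, y ≈ -4.4 km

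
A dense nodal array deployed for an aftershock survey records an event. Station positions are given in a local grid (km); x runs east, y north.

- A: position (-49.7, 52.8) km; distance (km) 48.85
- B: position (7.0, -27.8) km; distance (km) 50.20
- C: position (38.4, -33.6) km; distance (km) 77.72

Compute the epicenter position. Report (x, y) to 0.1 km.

x ≈ -25.8 km, y ≈ 10.2 km

Circle about each station: (x + 49.7)² + (y − 52.8)² = 48.85²; (x − 7.0)² + (y + 27.8)² = 50.20²; (x − 38.4)² + (y + 33.6)² = 77.72².
Subtracting the A equation from the B and C equations removes the quadratic terms:
113.4 x − 161.2 y = -4569.81
176.2 x − 172.8 y = -6308.49
Solving the 2×2 system: x ≈ -25.8, y ≈ 10.2 km.
Check against A (with the unrounded x, y): √((x + 49.7)²+(y − 52.8)²) = 48.85 ≈ 48.85 km. ✓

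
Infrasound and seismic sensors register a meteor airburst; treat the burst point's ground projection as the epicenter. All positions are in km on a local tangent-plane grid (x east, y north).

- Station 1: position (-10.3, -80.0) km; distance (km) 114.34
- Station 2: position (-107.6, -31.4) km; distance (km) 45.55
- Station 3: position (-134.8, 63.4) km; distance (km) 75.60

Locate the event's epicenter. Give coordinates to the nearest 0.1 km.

x ≈ -83.9 km, y ≈ 7.5 km

Circle about each station: (x + 10.3)² + (y + 80.0)² = 114.34²; (x + 107.6)² + (y + 31.4)² = 45.55²; (x + 134.8)² + (y − 63.4)² = 75.60².
Subtracting the Station 1 equation from the Station 2 and Station 3 equations removes the quadratic terms:
-194.6 x + 97.2 y = 17056.46
-249.0 x + 286.8 y = 23042.79
Solving the 2×2 system: x ≈ -83.9, y ≈ 7.5 km.
Check against Station 1 (with the unrounded x, y): √((x + 10.3)²+(y + 80.0)²) = 114.34 ≈ 114.34 km. ✓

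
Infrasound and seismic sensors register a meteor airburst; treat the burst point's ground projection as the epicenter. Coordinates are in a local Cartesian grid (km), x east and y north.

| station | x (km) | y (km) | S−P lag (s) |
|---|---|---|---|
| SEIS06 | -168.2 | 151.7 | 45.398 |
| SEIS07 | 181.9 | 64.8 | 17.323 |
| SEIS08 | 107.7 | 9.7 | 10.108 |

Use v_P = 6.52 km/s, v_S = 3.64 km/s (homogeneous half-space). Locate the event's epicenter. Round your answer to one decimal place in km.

133.5 km east, -69.5 km north

Distance from S−P lag: d = Δt · v_P v_S / (v_P − v_S) = Δt · (6.52·3.64)/(6.52−3.64) ≈ 8.2406·Δt.
So d_SEIS06 = 374.10, d_SEIS07 = 142.75, d_SEIS08 = 83.30 km.
Circle about each station: (x + 168.2)² + (y − 151.7)² = 374.10²; (x − 181.9)² + (y − 64.8)² = 142.75²; (x − 107.7)² + (y − 9.7)² = 83.30².
Subtracting pairs of circle equations eliminates x²+y² and gives linear equations (the radical axes):
700.2 x − 173.8 y = 105555.77
551.8 x − 284.0 y = 93401.17
Solving the 2×2 system: x ≈ 133.5, y ≈ -69.5 km.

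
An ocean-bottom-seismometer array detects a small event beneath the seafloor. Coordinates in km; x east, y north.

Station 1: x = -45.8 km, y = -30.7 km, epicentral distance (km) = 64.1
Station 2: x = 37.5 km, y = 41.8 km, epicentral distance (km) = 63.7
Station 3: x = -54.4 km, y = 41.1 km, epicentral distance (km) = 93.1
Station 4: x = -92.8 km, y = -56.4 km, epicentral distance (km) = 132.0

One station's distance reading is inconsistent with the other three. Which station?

Station 4

Solve using three stations at a time. Using Station 1, Station 2, Station 3 (subtract circle equations pairwise → linear system) gives (x, y) ≈ (17.1, -18.5).
Distances from that point to each station vs reported:
  Station 1: calculated 64.1 vs reported 64.1 → residual 0.0 km
  Station 2: calculated 63.7 vs reported 63.7 → residual 0.0 km
  Station 3: calculated 93.1 vs reported 93.1 → residual 0.0 km
  Station 4: calculated 116.2 vs reported 132.0 → residual 15.8 km
Station 1, Station 2, Station 3 are mutually consistent (residuals ≈ 0); Station 4 is off by 15.8 km.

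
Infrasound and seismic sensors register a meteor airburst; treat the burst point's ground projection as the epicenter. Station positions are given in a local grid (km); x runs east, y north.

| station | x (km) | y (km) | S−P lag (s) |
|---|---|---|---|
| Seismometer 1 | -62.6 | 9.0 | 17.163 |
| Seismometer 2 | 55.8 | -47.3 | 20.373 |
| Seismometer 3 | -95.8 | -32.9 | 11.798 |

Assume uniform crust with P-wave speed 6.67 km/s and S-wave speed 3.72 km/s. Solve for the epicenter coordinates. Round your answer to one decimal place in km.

Distance from S−P lag: d = Δt · v_P v_S / (v_P − v_S) = Δt · (6.67·3.72)/(6.67−3.72) ≈ 8.4110·Δt.
So d_Seismometer 1 = 144.36, d_Seismometer 2 = 171.36, d_Seismometer 3 = 99.23 km.
Circle about each station: (x + 62.6)² + (y − 9.0)² = 144.36²; (x − 55.8)² + (y + 47.3)² = 171.36²; (x + 95.8)² + (y + 32.9)² = 99.23².
Subtracting the Seismometer 1 equation from the Seismometer 2 and Seismometer 3 equations removes the quadratic terms:
236.8 x − 112.6 y = -7173.27
-66.4 x − 83.8 y = 17253.51
Solving the 2×2 system: x ≈ -93.1, y ≈ -132.1 km.

x ≈ -93.1 km, y ≈ -132.1 km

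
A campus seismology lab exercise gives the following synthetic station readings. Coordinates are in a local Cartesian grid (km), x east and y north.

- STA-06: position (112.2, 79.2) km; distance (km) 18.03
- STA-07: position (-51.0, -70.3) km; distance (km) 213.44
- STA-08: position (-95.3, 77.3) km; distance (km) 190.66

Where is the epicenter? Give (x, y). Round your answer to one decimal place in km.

Circle about each station: (x − 112.2)² + (y − 79.2)² = 18.03²; (x + 51.0)² + (y + 70.3)² = 213.44²; (x + 95.3)² + (y − 77.3)² = 190.66².
Subtracting pairs of circle equations eliminates x²+y² and gives linear equations (the radical axes):
-326.4 x − 299.0 y = -56549.94
-415.0 x − 3.8 y = -39830.25
Solving the 2×2 system: x ≈ 95.2, y ≈ 85.2 km.
Check against STA-06 (with the unrounded x, y): √((x − 112.2)²+(y − 79.2)²) = 18.03 ≈ 18.03 km. ✓

95.2 km east, 85.2 km north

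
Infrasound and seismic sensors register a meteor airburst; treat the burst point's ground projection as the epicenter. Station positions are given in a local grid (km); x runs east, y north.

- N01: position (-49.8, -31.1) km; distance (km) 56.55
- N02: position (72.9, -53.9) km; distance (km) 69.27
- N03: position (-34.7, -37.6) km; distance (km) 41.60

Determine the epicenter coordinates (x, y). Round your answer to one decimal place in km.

6.7 km east, -33.5 km north

Circle about each station: (x + 49.8)² + (y + 31.1)² = 56.55²; (x − 72.9)² + (y + 53.9)² = 69.27²; (x + 34.7)² + (y + 37.6)² = 41.60².
Subtracting the N01 equation from the N02 and N03 equations removes the quadratic terms:
245.4 x − 45.6 y = 3171.94
30.2 x − 13.0 y = 637.94
Solving the 2×2 system: x ≈ 6.7, y ≈ -33.5 km.
Check against N01 (with the unrounded x, y): √((x + 49.8)²+(y + 31.1)²) = 56.55 ≈ 56.55 km. ✓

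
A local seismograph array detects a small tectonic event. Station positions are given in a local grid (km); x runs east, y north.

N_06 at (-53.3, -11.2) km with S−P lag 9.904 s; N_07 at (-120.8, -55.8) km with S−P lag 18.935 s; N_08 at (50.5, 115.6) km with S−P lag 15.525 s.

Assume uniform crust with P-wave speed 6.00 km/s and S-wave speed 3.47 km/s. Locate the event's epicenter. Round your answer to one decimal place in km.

Distance from S−P lag: d = Δt · v_P v_S / (v_P − v_S) = Δt · (6.00·3.47)/(6.00−3.47) ≈ 8.2292·Δt.
So d_N_06 = 81.50, d_N_07 = 155.82, d_N_08 = 127.76 km.
Circle about each station: (x + 53.3)² + (y + 11.2)² = 81.50²; (x + 120.8)² + (y + 55.8)² = 155.82²; (x − 50.5)² + (y − 115.6)² = 127.76².
Subtracting pairs of circle equations eliminates x²+y² and gives linear equations (the radical axes):
-135.0 x − 89.2 y = -2897.67
207.6 x + 253.6 y = 3266.91
Solving the 2×2 system: x ≈ 28.2, y ≈ -10.2 km.

(28.2, -10.2)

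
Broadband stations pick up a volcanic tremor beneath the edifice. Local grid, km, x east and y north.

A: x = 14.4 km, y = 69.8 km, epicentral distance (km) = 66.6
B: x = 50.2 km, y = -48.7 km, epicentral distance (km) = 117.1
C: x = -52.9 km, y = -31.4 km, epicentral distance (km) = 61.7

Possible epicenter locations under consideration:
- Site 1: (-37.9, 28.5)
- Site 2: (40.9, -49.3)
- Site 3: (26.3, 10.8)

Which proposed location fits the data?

For each candidate, compare |candidate − station| to the reported distance:
Site 1: residuals A 0.0, B 0.0, C 0.0 → max 0.0 km
Site 2: residuals A 55.4, B 107.8, C 33.8 → max 107.8 km
Site 3: residuals A 6.4, B 53.0, C 28.0 → max 53.0 km
Only Site 1 has all residuals ≈ 0.

Site 1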